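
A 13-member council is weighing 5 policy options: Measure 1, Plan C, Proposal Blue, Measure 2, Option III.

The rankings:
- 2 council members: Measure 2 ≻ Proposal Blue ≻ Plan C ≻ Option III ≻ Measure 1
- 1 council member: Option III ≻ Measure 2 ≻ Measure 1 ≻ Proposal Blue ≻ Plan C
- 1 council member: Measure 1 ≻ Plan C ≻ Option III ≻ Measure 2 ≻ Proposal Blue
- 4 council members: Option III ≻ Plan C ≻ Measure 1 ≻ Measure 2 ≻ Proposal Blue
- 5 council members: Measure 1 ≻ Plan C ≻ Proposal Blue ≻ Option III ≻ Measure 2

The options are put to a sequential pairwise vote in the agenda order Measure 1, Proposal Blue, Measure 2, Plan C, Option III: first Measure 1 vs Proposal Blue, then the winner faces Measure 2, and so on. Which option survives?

Round 1: Measure 1 vs Proposal Blue — 11–2, Measure 1 advances.
Round 2: Measure 1 vs Measure 2 — 10–3, Measure 1 advances.
Round 3: Measure 1 vs Plan C — 7–6, Measure 1 advances.
Round 4: Measure 1 vs Option III — 6–7, Option III advances.
Option III survives the agenda.

Option III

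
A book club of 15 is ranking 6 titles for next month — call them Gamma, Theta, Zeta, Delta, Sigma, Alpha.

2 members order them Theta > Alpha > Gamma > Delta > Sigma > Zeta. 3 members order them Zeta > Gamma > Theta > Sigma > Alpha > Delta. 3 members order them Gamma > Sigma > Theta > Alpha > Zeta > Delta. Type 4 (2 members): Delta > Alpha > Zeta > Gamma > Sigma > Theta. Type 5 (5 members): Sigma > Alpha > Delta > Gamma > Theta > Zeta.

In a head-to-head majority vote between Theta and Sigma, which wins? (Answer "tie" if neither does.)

Ballots ranking Theta above Sigma: 2 + 3 = 5.
Ballots ranking Sigma above Theta: 15 − 5 = 10.
Sigma wins the head-to-head 10–5.

Sigma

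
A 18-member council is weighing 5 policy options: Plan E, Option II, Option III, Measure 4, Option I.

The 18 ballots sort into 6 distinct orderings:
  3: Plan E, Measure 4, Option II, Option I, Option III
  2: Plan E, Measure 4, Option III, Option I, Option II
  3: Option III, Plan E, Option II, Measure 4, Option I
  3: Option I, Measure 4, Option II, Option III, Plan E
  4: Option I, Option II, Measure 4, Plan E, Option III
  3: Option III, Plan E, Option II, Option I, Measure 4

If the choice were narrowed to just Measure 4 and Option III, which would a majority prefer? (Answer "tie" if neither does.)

Measure 4

Ballots ranking Measure 4 above Option III: 3 + 2 + 3 + 4 = 12.
Ballots ranking Option III above Measure 4: 18 − 12 = 6.
Measure 4 wins the head-to-head 12–6.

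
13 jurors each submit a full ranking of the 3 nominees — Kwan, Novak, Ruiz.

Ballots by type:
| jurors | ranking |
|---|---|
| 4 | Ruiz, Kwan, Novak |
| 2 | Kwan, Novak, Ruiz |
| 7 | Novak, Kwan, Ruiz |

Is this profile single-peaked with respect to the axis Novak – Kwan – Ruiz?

yes

Axis positions: Novak=1, Kwan=2, Ruiz=3.
Type 1 (peak Ruiz at position 3): ranking walks positions 3-2-1, expanding outward from the peak — single-peaked.
Type 2 (peak Kwan at position 2): ranking walks positions 2-1-3, expanding outward from the peak — single-peaked.
Type 3 (peak Novak at position 1): ranking walks positions 1-2-3, expanding outward from the peak — single-peaked.
Every ranking is single-peaked on this axis.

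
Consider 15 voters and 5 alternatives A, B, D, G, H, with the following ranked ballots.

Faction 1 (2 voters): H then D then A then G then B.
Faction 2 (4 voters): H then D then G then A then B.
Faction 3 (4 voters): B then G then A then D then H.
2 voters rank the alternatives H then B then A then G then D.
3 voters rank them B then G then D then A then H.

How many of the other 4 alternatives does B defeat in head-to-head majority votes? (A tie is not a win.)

3

B against each rival (15 voters):
B vs A: 9 to 6, B.
B vs D: B wins 9–6.
B vs G: B is ranked higher on 4+2+3 = 9 ballots, G on 6. B wins 9–6.
B–H: H 8–7.
B beats A, D, G; loses to H — 3 pairwise wins.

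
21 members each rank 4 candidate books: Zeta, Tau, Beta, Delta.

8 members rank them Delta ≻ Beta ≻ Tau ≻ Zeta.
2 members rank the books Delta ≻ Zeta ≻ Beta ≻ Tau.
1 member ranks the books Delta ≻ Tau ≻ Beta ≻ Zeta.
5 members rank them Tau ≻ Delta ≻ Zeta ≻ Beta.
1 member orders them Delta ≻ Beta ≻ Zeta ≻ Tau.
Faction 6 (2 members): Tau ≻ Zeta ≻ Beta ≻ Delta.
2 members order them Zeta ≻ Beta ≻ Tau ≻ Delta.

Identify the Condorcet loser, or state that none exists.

Pairwise majorities:
Zeta vs Tau: Tau, 16–5.
Zeta–Beta: Zeta 11–10.
Zeta vs Delta: Delta, 17–4.
Tau vs Beta: Beta wins 13–8.
Tau vs Delta: Tau preferred on 5+2+2 = 9 ballots; Delta wins 12–9.
Beta vs Delta: Beta preferred on 2+2 = 4 ballots; Delta wins 17–4.
No book is winless: Zeta beats Beta; Tau beats Zeta; Beta beats Tau; Delta beats Zeta. There is no Condorcet loser.

none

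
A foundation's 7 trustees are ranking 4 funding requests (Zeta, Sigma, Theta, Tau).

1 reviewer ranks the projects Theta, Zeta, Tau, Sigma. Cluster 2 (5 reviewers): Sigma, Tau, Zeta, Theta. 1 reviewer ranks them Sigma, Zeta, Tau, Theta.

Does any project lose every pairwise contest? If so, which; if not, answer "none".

Theta

Head-to-head results (7 reviewers):
Zeta vs Sigma: Sigma wins 6–1.
Zeta vs Theta: 5+1 = 6 for Zeta, 1 for Theta — Zeta by 6–1.
Zeta vs Tau: Zeta preferred on 1+1 = 2 ballots; Tau wins 5–2.
Sigma vs Theta: Sigma is ranked higher on 5+1 = 6 ballots, Theta on 1. Sigma wins 6–1.
Sigma–Tau: Sigma 6–1.
Theta vs Tau: 1 for Theta, 6 for Tau — Tau by 6–1.
Only Theta has no wins; Theta is the Condorcet loser.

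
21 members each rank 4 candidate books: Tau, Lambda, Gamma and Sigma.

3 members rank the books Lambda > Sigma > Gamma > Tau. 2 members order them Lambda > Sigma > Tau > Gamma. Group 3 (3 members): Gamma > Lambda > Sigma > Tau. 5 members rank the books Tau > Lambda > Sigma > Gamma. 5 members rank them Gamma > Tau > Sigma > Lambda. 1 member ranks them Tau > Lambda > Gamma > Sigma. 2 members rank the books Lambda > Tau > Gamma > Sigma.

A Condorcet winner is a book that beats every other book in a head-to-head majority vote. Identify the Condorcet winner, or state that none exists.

Head-to-head results (21 members):
Tau vs Lambda: Tau wins 11–10.
Tau vs Gamma: 10 to 11, Gamma.
Tau vs Sigma: Tau, 13–8.
Lambda vs Gamma: Lambda is ranked higher on 3+2+5+1+2 = 13 ballots, Gamma on 8. Lambda wins 13–8.
Lambda vs Sigma: 3+2+3+5+1+2 = 16 for Lambda, 5 for Sigma — Lambda by 16–5.
Gamma vs Sigma: Gamma wins 11–10.
Each book drops at least one matchup (Tau loses to Gamma; Lambda loses to Tau; Gamma loses to Lambda; Sigma loses to Tau); the cycle Tau beats Lambda beats Gamma beats Tau rules out a Condorcet winner.

none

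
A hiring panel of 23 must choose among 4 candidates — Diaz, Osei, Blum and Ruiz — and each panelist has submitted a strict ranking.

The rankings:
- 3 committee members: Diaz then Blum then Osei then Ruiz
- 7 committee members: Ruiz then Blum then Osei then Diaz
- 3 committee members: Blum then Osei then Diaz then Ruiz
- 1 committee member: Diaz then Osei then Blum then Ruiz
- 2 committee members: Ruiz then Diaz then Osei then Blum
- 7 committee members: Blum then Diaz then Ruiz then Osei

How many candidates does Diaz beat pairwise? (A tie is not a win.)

2

Diaz against each rival (23 committee members):
Diaz vs Osei: Diaz wins 13–10.
Diaz vs Blum: Blum, 17–6.
Diaz vs Ruiz: Diaz preferred on 3+3+1+7 = 14 ballots; Diaz wins 14–9.
Diaz beats Osei, Ruiz; loses to Blum — 2 pairwise wins.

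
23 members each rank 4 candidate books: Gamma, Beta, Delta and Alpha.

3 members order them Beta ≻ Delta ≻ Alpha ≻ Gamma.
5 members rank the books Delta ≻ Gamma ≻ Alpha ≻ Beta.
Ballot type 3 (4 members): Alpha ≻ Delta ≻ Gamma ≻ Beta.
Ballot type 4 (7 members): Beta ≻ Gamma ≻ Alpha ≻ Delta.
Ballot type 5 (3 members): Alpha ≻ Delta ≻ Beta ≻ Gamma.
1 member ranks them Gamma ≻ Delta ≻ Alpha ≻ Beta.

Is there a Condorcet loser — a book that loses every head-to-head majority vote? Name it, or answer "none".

none

Pairwise majorities:
Gamma–Beta: Beta 13–10.
Gamma vs Delta: 8 to 15, Delta.
Gamma–Alpha: Gamma 13–10.
Beta vs Delta: Delta wins 13–10.
Beta vs Alpha: Alpha, 13–10.
Delta vs Alpha: 9 to 14, Alpha.
No book is winless: Gamma beats Alpha; Beta beats Gamma; Delta beats Gamma; Alpha beats Beta. There is no Condorcet loser.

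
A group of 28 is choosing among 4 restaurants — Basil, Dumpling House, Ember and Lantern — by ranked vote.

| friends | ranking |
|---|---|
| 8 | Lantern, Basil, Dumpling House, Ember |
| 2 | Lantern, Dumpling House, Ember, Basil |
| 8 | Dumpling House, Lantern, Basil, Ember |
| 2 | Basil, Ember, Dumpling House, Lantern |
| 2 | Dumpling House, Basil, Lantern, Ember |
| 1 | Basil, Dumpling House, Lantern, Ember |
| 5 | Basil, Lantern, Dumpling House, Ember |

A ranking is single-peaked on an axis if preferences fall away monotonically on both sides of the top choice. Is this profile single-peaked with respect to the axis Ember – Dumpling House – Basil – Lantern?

Axis positions: Ember=1, Dumpling House=2, Basil=3, Lantern=4.
Cluster 1 (peak Lantern at position 4): ranking walks positions 4-3-2-1, expanding outward from the peak — single-peaked.
Cluster 2: ranking walks positions 4-2-1-3; Dumpling House is ranked above Basil even though Basil lies between Dumpling House and the peak Lantern on the axis — preferences dip and rise again. Not single-peaked.
Cluster 3: ranking walks positions 2-4-3-1; Lantern is ranked above Basil even though Basil lies between Lantern and the peak Dumpling House on the axis — preferences dip and rise again. Not single-peaked.
Cluster 4: ranking walks positions 3-1-2-4; Ember is ranked above Dumpling House even though Dumpling House lies between Ember and the peak Basil on the axis — preferences dip and rise again. Not single-peaked.
Cluster 5 (peak Dumpling House at position 2): ranking walks positions 2-3-4-1, expanding outward from the peak — single-peaked.
Cluster 6 (peak Basil at position 3): ranking walks positions 3-2-4-1, expanding outward from the peak — single-peaked.
Cluster 7 (peak Basil at position 3): ranking walks positions 3-4-2-1, expanding outward from the peak — single-peaked.
Cluster 2 violates single-peakedness, so the profile is not single-peaked on this axis.

no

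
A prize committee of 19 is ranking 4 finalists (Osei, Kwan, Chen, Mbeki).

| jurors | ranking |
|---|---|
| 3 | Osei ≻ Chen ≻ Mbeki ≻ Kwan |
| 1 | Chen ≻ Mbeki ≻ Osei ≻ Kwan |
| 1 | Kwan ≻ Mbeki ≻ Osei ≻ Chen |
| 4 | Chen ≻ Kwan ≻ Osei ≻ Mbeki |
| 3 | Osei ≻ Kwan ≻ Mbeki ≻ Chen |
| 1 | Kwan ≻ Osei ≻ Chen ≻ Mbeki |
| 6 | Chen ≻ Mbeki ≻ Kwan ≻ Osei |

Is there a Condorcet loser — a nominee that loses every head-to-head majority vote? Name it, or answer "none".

none

Head-to-head results (19 jurors):
Osei vs Kwan: Kwan, 12–7.
Osei vs Chen: Osei preferred on 3+1+3+1 = 8 ballots; Chen wins 11–8.
Osei vs Mbeki: Osei, 11–8.
Kwan vs Chen: Chen, 14–5.
Kwan vs Mbeki: 9 to 10, Mbeki.
Chen vs Mbeki: Chen, 15–4.
Each nominee has at least one pairwise win (Osei beats Mbeki; Kwan beats Osei; Chen beats Osei; Mbeki beats Kwan) — no Condorcet loser.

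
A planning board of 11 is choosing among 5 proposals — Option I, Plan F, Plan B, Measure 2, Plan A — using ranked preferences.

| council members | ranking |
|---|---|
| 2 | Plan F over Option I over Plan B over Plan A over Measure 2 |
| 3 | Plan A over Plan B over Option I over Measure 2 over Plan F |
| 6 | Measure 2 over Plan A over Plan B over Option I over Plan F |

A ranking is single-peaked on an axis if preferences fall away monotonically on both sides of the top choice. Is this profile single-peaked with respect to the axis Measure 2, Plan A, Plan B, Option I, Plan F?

yes

Axis positions: Measure 2=1, Plan A=2, Plan B=3, Option I=4, Plan F=5.
Cluster 1 (peak Plan F at position 5): ranking walks positions 5-4-3-2-1, expanding outward from the peak — single-peaked.
Cluster 2 (peak Plan A at position 2): ranking walks positions 2-3-4-1-5, expanding outward from the peak — single-peaked.
Cluster 3 (peak Measure 2 at position 1): ranking walks positions 1-2-3-4-5, expanding outward from the peak — single-peaked.
Every ranking is single-peaked on this axis.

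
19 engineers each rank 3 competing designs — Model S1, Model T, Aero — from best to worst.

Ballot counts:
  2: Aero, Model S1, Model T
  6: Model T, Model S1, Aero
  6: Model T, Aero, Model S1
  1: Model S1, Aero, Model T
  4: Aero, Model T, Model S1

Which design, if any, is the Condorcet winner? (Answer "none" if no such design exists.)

Pairwise majorities:
Model S1 vs Model T: Model S1 preferred on 2+1 = 3 ballots; Model T wins 16–3.
Model S1 vs Aero: Model S1 preferred on 6+1 = 7 ballots; Aero wins 12–7.
Model T vs Aero: Model T is ranked higher on 6+6 = 12 ballots, Aero on 7. Model T wins 12–7.
Model T defeats every rival head-to-head and is the Condorcet winner.

Model T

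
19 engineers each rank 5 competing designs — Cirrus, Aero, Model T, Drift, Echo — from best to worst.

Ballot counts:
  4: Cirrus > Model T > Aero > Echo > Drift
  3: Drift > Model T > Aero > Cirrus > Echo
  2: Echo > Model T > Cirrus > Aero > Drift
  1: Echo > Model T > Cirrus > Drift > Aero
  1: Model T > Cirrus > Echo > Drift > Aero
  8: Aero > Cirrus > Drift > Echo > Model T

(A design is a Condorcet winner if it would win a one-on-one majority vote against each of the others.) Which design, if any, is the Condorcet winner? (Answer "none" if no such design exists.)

Pairwise majorities:
Cirrus vs Aero: 8 to 11, Aero.
Cirrus vs Model T: 12 to 7, Cirrus.
Cirrus vs Drift: 16 to 3, Cirrus.
Cirrus vs Echo: 16 to 3, Cirrus.
Aero vs Model T: 8 to 11, Model T.
Aero vs Drift: 4+2+8 = 14 for Aero, 5 for Drift — Aero by 14–5.
Aero vs Echo: 4+3+8 = 15 for Aero, 4 for Echo — Aero by 15–4.
Model T vs Drift: 8 to 11, Drift.
Model T vs Echo: Model T preferred on 4+3+1 = 8 ballots; Echo wins 11–8.
Drift vs Echo: Drift preferred on 3+8 = 11 ballots; Drift wins 11–8.
No design is unbeaten: Cirrus loses to Aero; Aero loses to Model T; Model T loses to Cirrus; Drift loses to Cirrus; Echo loses to Cirrus. In particular Cirrus beats Model T beats Aero beats Cirrus is a majority cycle — no Condorcet winner exists.

none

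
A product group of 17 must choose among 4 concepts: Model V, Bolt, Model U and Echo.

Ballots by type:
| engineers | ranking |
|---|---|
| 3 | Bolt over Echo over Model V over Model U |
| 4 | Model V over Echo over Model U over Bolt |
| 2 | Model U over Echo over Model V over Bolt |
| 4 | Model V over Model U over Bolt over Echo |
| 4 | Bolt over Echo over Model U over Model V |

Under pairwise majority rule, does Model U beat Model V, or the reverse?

Model V

Ballots ranking Model U above Model V: 2 + 4 = 6.
Ballots ranking Model V above Model U: 17 − 6 = 11.
Model V wins the head-to-head 11–6.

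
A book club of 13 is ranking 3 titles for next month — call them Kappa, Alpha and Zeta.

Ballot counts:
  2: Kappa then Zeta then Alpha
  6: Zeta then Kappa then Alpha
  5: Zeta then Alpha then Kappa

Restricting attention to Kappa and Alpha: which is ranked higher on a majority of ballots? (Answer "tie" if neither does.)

Ballots ranking Kappa above Alpha: 2 + 6 = 8.
Ballots ranking Alpha above Kappa: 13 − 8 = 5.
Kappa wins the head-to-head 8–5.

Kappa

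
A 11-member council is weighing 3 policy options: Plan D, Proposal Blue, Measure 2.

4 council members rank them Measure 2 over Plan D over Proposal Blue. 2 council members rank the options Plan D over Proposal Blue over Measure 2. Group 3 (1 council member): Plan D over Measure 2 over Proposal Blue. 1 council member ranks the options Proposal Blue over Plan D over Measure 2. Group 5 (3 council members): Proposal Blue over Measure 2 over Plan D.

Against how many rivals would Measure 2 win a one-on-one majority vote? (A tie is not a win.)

1

Measure 2 against each rival (11 council members):
Measure 2 vs Plan D: Measure 2, 7–4.
Measure 2 vs Proposal Blue: 5 to 6, Proposal Blue.
Measure 2 beats Plan D; loses to Proposal Blue — 1 pairwise win.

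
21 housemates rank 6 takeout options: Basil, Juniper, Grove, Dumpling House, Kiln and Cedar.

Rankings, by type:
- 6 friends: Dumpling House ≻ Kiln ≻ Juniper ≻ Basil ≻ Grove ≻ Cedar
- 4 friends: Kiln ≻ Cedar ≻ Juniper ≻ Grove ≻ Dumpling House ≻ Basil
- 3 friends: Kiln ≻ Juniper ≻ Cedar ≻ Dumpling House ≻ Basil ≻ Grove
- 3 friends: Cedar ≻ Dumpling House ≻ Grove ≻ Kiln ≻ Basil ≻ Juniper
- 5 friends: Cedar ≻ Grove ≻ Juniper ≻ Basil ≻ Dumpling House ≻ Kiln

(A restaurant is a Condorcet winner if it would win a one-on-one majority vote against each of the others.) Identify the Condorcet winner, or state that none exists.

none

Head-to-head results (21 friends):
Basil vs Juniper: Basil preferred on 3 ballots; Juniper wins 18–3.
Basil vs Grove: 9 to 12, Grove.
Basil–Dumpling House: Dumpling House 16–5.
Basil vs Kiln: Kiln, 16–5.
Basil vs Cedar: Cedar, 15–6.
Juniper vs Grove: Juniper, 13–8.
Juniper vs Dumpling House: Juniper wins 12–9.
Juniper vs Kiln: Kiln, 16–5.
Juniper vs Cedar: 6+3 = 9 for Juniper, 12 for Cedar — Cedar by 12–9.
Grove vs Dumpling House: Dumpling House, 12–9.
Grove vs Kiln: Kiln wins 13–8.
Grove vs Cedar: Grove preferred on 6 ballots; Cedar wins 15–6.
Dumpling House–Kiln: Dumpling House 14–7.
Dumpling House vs Cedar: Cedar wins 15–6.
Kiln–Cedar: Kiln 13–8.
Each restaurant drops at least one matchup (Basil loses to Juniper; Juniper loses to Kiln; Grove loses to Juniper; Dumpling House loses to Juniper; Kiln loses to Dumpling House; Cedar loses to Kiln); the cycle Juniper > Dumpling House > Kiln > Juniper rules out a Condorcet winner.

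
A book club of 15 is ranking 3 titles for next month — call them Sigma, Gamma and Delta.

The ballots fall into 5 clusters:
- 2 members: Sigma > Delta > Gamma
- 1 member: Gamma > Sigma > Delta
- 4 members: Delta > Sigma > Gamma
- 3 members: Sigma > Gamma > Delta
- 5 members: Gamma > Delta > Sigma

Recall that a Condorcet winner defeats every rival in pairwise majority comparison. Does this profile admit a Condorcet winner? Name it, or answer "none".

Check each pair by majority over 15 ballots:
Sigma vs Gamma: Sigma preferred on 2+4+3 = 9 ballots; Sigma wins 9–6.
Sigma–Delta: Delta 9–6.
Gamma vs Delta: Gamma, 9–6.
Every book loses at least once (Sigma loses to Delta; Gamma loses to Sigma; Delta loses to Gamma). The majority relation contains the cycle Sigma > Gamma > Delta > Sigma, so there is no Condorcet winner.

none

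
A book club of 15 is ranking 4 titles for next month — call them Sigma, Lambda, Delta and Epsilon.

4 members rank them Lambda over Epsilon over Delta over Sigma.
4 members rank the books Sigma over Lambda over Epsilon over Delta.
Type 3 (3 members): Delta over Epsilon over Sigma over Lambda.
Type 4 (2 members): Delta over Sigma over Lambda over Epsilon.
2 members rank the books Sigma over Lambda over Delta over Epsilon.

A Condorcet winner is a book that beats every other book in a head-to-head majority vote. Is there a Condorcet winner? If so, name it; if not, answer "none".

Head-to-head results (15 members):
Sigma vs Lambda: Sigma preferred on 4+3+2+2 = 11 ballots; Sigma wins 11–4.
Sigma vs Delta: Sigma is ranked higher on 4+2 = 6 ballots, Delta on 9. Delta wins 9–6.
Sigma–Epsilon: Sigma 8–7.
Lambda vs Delta: Lambda wins 10–5.
Lambda–Epsilon: Lambda 12–3.
Delta vs Epsilon: 3+2+2 = 7 for Delta, 8 for Epsilon — Epsilon by 8–7.
No book is unbeaten: Sigma loses to Delta; Lambda loses to Sigma; Delta loses to Lambda; Epsilon loses to Sigma. In particular Sigma beats Lambda beats Delta beats Sigma is a majority cycle — no Condorcet winner exists.

none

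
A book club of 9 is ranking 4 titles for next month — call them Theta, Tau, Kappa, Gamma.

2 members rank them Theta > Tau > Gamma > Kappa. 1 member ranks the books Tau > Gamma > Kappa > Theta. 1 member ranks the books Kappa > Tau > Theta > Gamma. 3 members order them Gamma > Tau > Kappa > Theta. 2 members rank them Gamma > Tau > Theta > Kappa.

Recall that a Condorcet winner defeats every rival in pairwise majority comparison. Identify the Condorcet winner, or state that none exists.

Check each pair by majority over 9 ballots:
Theta vs Tau: 2 to 7, Tau.
Theta–Kappa: Kappa 5–4.
Theta vs Gamma: Gamma wins 6–3.
Tau vs Kappa: 2+1+3+2 = 8 for Tau, 1 for Kappa — Tau by 8–1.
Tau vs Gamma: Gamma wins 5–4.
Kappa vs Gamma: Kappa preferred on 1 ballot; Gamma wins 8–1.
Gamma defeats every rival head-to-head and is the Condorcet winner.

Gamma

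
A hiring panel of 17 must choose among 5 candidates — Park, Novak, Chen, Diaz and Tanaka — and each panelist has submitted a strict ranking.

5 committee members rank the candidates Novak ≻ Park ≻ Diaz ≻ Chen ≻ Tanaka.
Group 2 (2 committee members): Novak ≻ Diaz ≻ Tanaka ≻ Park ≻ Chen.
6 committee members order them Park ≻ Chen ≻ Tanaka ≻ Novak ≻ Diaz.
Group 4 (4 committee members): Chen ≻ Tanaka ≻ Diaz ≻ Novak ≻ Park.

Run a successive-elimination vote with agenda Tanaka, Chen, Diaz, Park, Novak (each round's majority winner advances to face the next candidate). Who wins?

Novak

Round 1: Tanaka vs Chen — 2–15, Chen advances.
Round 2: Chen vs Diaz — 10–7, Chen advances.
Round 3: Chen vs Park — 4–13, Park advances.
Round 4: Park vs Novak — 6–11, Novak advances.
Novak survives the agenda.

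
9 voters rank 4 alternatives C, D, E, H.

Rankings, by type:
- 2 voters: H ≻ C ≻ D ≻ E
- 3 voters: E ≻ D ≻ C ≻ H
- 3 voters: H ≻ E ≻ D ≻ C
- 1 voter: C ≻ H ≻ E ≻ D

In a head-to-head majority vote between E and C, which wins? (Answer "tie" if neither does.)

Ballots ranking E above C: 3 + 3 = 6.
Ballots ranking C above E: 9 − 6 = 3.
E wins the head-to-head 6–3.

E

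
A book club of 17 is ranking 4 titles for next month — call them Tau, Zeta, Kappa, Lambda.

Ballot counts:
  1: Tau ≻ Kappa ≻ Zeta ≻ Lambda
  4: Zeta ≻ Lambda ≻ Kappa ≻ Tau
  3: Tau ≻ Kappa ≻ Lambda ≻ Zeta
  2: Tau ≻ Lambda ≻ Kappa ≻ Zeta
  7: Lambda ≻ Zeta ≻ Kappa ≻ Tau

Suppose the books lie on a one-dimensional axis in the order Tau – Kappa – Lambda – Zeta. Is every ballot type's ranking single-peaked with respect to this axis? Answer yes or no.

Axis positions: Tau=1, Kappa=2, Lambda=3, Zeta=4.
Ballot type 1: ranking walks positions 1-2-4-3; Zeta is ranked above Lambda even though Lambda lies between Zeta and the peak Tau on the axis — preferences dip and rise again. Not single-peaked.
Ballot type 2 (peak Zeta at position 4): ranking walks positions 4-3-2-1, expanding outward from the peak — single-peaked.
Ballot type 3 (peak Tau at position 1): ranking walks positions 1-2-3-4, expanding outward from the peak — single-peaked.
Ballot type 4: ranking walks positions 1-3-2-4; Lambda is ranked above Kappa even though Kappa lies between Lambda and the peak Tau on the axis — preferences dip and rise again. Not single-peaked.
Ballot type 5 (peak Lambda at position 3): ranking walks positions 3-4-2-1, expanding outward from the peak — single-peaked.
Ballot type 1 violates single-peakedness, so the profile is not single-peaked on this axis.

no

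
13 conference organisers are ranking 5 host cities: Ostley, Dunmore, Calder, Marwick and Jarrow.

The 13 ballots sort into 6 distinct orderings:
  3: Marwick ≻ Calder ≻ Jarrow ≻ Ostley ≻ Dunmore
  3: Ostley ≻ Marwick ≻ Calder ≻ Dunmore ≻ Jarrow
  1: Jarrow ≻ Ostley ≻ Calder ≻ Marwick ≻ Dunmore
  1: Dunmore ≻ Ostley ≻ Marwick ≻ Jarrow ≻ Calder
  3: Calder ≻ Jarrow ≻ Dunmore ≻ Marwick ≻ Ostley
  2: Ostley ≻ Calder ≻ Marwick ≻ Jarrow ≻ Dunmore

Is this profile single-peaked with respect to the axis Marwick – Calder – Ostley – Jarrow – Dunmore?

no

Axis positions: Marwick=1, Calder=2, Ostley=3, Jarrow=4, Dunmore=5.
Group 1: ranking walks positions 1-2-4-3-5; Jarrow is ranked above Ostley even though Ostley lies between Jarrow and the peak Marwick on the axis — preferences dip and rise again. Not single-peaked.
Group 2: ranking walks positions 3-1-2-5-4; Marwick is ranked above Calder even though Calder lies between Marwick and the peak Ostley on the axis — preferences dip and rise again. Not single-peaked.
Group 3 (peak Jarrow at position 4): ranking walks positions 4-3-2-1-5, expanding outward from the peak — single-peaked.
Group 4: ranking walks positions 5-3-1-4-2; Ostley is ranked above Jarrow even though Jarrow lies between Ostley and the peak Dunmore on the axis — preferences dip and rise again. Not single-peaked.
Group 5: ranking walks positions 2-4-5-1-3; Jarrow is ranked above Ostley even though Ostley lies between Jarrow and the peak Calder on the axis — preferences dip and rise again. Not single-peaked.
Group 6 (peak Ostley at position 3): ranking walks positions 3-2-1-4-5, expanding outward from the peak — single-peaked.
Group 1 violates single-peakedness, so the profile is not single-peaked on this axis.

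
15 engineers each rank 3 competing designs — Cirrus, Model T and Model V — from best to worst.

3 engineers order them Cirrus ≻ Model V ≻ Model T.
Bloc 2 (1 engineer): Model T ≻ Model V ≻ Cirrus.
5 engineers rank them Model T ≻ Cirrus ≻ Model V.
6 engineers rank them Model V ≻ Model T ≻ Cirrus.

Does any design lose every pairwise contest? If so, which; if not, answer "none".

none

Head-to-head results (15 engineers):
Cirrus vs Model T: Cirrus preferred on 3 ballots; Model T wins 12–3.
Cirrus vs Model V: Cirrus, 8–7.
Model T vs Model V: Model V, 9–6.
Every design wins at least one matchup (Cirrus beats Model V; Model T beats Cirrus; Model V beats Model T), so there is no Condorcet loser.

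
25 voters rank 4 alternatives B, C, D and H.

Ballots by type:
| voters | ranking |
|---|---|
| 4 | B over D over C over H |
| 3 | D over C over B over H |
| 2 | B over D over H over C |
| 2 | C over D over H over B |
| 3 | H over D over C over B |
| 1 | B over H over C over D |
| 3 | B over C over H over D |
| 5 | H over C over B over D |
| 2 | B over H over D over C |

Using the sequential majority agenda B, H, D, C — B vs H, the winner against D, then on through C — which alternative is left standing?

Round 1: B vs H — 15–10, B advances.
Round 2: B vs D — 17–8, B advances.
Round 3: B vs C — 12–13, C advances.
The agenda winner is C.

C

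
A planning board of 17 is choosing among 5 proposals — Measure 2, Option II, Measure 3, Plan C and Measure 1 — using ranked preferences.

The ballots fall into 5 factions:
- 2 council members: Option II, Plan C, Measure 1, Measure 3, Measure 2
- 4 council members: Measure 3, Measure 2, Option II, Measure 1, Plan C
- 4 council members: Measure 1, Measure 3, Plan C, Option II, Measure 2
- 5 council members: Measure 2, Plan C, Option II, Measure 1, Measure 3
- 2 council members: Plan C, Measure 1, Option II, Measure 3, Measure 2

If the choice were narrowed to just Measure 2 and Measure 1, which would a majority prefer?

Ballots ranking Measure 2 above Measure 1: 4 + 5 = 9.
Ballots ranking Measure 1 above Measure 2: 17 − 9 = 8.
Measure 2 wins the head-to-head 9–8.

Measure 2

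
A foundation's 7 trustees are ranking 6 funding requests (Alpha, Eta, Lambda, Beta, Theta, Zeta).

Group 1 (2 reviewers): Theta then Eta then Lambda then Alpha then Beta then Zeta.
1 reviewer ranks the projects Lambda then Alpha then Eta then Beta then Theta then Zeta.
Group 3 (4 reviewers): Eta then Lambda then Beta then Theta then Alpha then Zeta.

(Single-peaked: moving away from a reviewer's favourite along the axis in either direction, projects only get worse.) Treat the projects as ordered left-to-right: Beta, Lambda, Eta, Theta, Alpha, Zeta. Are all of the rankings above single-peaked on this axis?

Axis positions: Beta=1, Lambda=2, Eta=3, Theta=4, Alpha=5, Zeta=6.
Group 1 (peak Theta at position 4): ranking walks positions 4-3-2-5-1-6, expanding outward from the peak — single-peaked.
Group 2: ranking walks positions 2-5-3-1-4-6; Alpha is ranked above Eta even though Eta lies between Alpha and the peak Lambda on the axis — preferences dip and rise again. Not single-peaked.
Group 3 (peak Eta at position 3): ranking walks positions 3-2-1-4-5-6, expanding outward from the peak — single-peaked.
Group 2 violates single-peakedness, so the profile is not single-peaked on this axis.

no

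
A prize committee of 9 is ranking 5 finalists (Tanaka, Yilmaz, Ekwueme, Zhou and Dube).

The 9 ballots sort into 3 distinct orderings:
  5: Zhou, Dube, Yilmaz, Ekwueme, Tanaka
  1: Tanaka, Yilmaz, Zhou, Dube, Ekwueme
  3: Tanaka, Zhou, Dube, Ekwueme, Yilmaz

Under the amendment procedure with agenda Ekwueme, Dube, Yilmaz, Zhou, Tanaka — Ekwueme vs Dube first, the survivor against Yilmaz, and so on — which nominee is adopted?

Round 1: Ekwueme vs Dube — 0–9, Dube advances.
Round 2: Dube vs Yilmaz — 8–1, Dube advances.
Round 3: Dube vs Zhou — 0–9, Zhou advances.
Round 4: Zhou vs Tanaka — 5–4, Zhou advances.
The agenda winner is Zhou.

Zhou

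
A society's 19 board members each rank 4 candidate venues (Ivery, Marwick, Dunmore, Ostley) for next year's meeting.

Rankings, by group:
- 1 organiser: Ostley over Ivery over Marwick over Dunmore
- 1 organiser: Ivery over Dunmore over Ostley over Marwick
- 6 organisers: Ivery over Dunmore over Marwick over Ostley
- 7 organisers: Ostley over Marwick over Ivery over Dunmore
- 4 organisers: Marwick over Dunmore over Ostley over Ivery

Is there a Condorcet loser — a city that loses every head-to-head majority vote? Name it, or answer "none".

Pairwise majorities:
Ivery–Marwick: Marwick 11–8.
Ivery–Dunmore: Ivery 15–4.
Ivery–Ostley: Ostley 12–7.
Marwick vs Dunmore: Marwick wins 12–7.
Marwick–Ostley: Marwick 10–9.
Dunmore vs Ostley: Dunmore is ranked higher on 1+6+4 = 11 ballots, Ostley on 8. Dunmore wins 11–8.
No city is winless: Ivery beats Dunmore; Marwick beats Ivery; Dunmore beats Ostley; Ostley beats Ivery. There is no Condorcet loser.

none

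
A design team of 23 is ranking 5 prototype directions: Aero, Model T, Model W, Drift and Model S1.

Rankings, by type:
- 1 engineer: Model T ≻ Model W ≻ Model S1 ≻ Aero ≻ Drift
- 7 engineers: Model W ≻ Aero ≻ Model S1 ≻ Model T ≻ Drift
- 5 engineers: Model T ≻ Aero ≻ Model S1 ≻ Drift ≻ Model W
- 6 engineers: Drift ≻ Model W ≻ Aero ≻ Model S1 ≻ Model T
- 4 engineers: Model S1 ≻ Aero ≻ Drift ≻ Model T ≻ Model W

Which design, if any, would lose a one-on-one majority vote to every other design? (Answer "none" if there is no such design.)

Pairwise majorities:
Aero vs Model T: Aero, 17–6.
Aero vs Model W: 9 to 14, Model W.
Aero vs Drift: Aero is ranked higher on 1+7+5+4 = 17 ballots, Drift on 6. Aero wins 17–6.
Aero vs Model S1: 18 to 5, Aero.
Model T vs Model W: 1+5+4 = 10 for Model T, 13 for Model W — Model W by 13–10.
Model T vs Drift: 1+7+5 = 13 for Model T, 10 for Drift — Model T by 13–10.
Model T vs Model S1: 6 to 17, Model S1.
Model W vs Drift: Drift, 15–8.
Model W vs Model S1: 1+7+6 = 14 for Model W, 9 for Model S1 — Model W by 14–9.
Drift vs Model S1: Drift is ranked higher on 6 ballots, Model S1 on 17. Model S1 wins 17–6.
Each design has at least one pairwise win (Aero beats Model T; Model T beats Drift; Model W beats Aero; Drift beats Model W; Model S1 beats Model T) — no Condorcet loser.

none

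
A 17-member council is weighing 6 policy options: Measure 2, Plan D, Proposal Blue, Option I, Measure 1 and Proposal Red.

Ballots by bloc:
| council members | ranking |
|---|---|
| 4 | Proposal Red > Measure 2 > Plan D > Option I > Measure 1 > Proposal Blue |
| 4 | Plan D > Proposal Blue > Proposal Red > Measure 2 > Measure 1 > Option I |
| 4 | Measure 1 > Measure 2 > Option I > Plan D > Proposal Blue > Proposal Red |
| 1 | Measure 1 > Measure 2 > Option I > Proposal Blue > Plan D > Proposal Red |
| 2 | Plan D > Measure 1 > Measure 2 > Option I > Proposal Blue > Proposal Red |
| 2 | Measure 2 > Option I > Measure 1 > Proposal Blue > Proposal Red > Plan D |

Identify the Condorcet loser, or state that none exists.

Proposal Red

Pairwise majorities:
Measure 2 vs Plan D: 4+4+1+2 = 11 for Measure 2, 6 for Plan D — Measure 2 by 11–6.
Measure 2 vs Proposal Blue: 4+4+1+2+2 = 13 for Measure 2, 4 for Proposal Blue — Measure 2 by 13–4.
Measure 2 vs Option I: 4+4+4+1+2+2 = 17 for Measure 2, 0 for Option I — Measure 2 by 17–0.
Measure 2 vs Measure 1: Measure 2 preferred on 4+4+2 = 10 ballots; Measure 2 wins 10–7.
Measure 2 vs Proposal Red: Measure 2 wins 9–8.
Plan D vs Proposal Blue: 14 to 3, Plan D.
Plan D vs Option I: Plan D wins 10–7.
Plan D vs Measure 1: Plan D wins 10–7.
Plan D vs Proposal Red: Plan D is ranked higher on 4+4+1+2 = 11 ballots, Proposal Red on 6. Plan D wins 11–6.
Proposal Blue vs Option I: Option I wins 13–4.
Proposal Blue vs Measure 1: 4 to 13, Measure 1.
Proposal Blue vs Proposal Red: 13 to 4, Proposal Blue.
Option I vs Measure 1: Measure 1, 11–6.
Option I–Proposal Red: Option I 9–8.
Measure 1 vs Proposal Red: 4+1+2+2 = 9 for Measure 1, 8 for Proposal Red — Measure 1 by 9–8.
Proposal Red is beaten in every head-to-head and is the Condorcet loser.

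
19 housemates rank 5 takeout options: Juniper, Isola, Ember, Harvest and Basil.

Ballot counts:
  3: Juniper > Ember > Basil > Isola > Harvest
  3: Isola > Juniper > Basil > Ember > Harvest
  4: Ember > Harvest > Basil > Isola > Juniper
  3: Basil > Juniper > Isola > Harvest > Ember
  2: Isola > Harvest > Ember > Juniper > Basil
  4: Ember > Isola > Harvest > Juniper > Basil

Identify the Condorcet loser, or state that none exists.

none

Head-to-head results (19 friends):
Juniper vs Isola: 6 to 13, Isola.
Juniper vs Ember: Ember, 10–9.
Juniper–Harvest: Harvest 10–9.
Juniper–Basil: Juniper 12–7.
Isola vs Ember: 3+3+2 = 8 for Isola, 11 for Ember — Ember by 11–8.
Isola vs Harvest: Isola is ranked higher on 3+3+3+2+4 = 15 ballots, Harvest on 4. Isola wins 15–4.
Isola–Basil: Basil 10–9.
Ember vs Harvest: Ember is ranked higher on 3+3+4+4 = 14 ballots, Harvest on 5. Ember wins 14–5.
Ember vs Basil: Ember is ranked higher on 3+4+2+4 = 13 ballots, Basil on 6. Ember wins 13–6.
Harvest–Basil: Harvest 10–9.
Each restaurant has at least one pairwise win (Juniper beats Basil; Isola beats Juniper; Ember beats Juniper; Harvest beats Juniper; Basil beats Isola) — no Condorcet loser.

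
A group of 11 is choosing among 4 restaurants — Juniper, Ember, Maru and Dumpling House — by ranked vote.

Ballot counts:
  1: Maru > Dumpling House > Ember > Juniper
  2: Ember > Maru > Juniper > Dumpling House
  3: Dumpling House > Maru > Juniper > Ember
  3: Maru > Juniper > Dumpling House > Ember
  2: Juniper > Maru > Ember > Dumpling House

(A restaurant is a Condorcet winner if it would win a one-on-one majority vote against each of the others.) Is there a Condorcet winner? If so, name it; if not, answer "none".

Maru

Pairwise majorities:
Juniper vs Ember: Juniper, 8–3.
Juniper vs Maru: 2 for Juniper, 9 for Maru — Maru by 9–2.
Juniper vs Dumpling House: 7 to 4, Juniper.
Ember vs Maru: Ember preferred on 2 ballots; Maru wins 9–2.
Ember–Dumpling House: Dumpling House 7–4.
Maru–Dumpling House: Maru 8–3.
Maru beats each of Juniper, Ember, Dumpling House — Maru is the Condorcet winner.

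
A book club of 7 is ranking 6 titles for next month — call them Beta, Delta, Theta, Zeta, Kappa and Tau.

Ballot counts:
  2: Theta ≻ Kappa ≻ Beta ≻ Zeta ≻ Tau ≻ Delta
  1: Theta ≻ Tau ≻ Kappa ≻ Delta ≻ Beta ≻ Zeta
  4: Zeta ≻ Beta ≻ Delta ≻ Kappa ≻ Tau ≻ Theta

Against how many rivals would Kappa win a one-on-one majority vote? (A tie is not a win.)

2

Kappa against each rival (7 members):
Kappa vs Beta: Beta, 4–3.
Kappa vs Delta: Kappa preferred on 2+1 = 3 ballots; Delta wins 4–3.
Kappa vs Theta: Kappa preferred on 4 ballots; Kappa wins 4–3.
Kappa vs Zeta: Zeta wins 4–3.
Kappa vs Tau: Kappa preferred on 2+4 = 6 ballots; Kappa wins 6–1.
Kappa beats Theta, Tau; loses to Beta, Delta, Zeta — 2 pairwise wins.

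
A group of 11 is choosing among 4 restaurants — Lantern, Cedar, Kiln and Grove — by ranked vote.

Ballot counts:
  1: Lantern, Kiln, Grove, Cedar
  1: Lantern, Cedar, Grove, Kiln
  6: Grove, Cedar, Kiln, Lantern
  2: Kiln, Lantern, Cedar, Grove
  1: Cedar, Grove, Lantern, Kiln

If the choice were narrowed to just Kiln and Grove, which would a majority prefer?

Ballots ranking Kiln above Grove: 1 + 2 = 3.
Ballots ranking Grove above Kiln: 11 − 3 = 8.
Grove wins the head-to-head 8–3.

Grove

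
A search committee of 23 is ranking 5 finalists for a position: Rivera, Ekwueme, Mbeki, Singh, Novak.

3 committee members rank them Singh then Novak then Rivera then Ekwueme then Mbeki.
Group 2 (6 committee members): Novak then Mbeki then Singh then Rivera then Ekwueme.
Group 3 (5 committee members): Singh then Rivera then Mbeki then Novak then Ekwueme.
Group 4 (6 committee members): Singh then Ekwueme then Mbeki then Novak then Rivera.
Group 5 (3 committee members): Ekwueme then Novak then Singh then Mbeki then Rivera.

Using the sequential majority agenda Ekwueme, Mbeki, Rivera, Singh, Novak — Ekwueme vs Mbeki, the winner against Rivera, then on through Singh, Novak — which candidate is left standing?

Singh

Round 1: Ekwueme vs Mbeki — 12–11, Ekwueme advances.
Round 2: Ekwueme vs Rivera — 9–14, Rivera advances.
Round 3: Rivera vs Singh — 0–23, Singh advances.
Round 4: Singh vs Novak — 14–9, Singh advances.
The agenda winner is Singh.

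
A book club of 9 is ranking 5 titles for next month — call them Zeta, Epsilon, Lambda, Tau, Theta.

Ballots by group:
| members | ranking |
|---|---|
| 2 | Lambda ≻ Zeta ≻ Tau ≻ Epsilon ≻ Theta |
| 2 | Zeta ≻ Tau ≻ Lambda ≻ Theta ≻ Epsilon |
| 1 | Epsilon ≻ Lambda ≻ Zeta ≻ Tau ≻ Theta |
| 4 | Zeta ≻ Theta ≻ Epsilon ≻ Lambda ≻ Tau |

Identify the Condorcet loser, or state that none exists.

Head-to-head results (9 members):
Zeta vs Epsilon: Zeta is ranked higher on 2+2+4 = 8 ballots, Epsilon on 1. Zeta wins 8–1.
Zeta vs Lambda: Zeta, 6–3.
Zeta vs Tau: 2+2+1+4 = 9 for Zeta, 0 for Tau — Zeta by 9–0.
Zeta vs Theta: Zeta wins 9–0.
Epsilon–Lambda: Epsilon 5–4.
Epsilon vs Tau: Epsilon, 5–4.
Epsilon vs Theta: 2+1 = 3 for Epsilon, 6 for Theta — Theta by 6–3.
Lambda–Tau: Lambda 7–2.
Lambda vs Theta: 5 to 4, Lambda.
Tau–Theta: Tau 5–4.
Every book wins at least one matchup (Zeta beats Epsilon; Epsilon beats Lambda; Lambda beats Tau; Tau beats Theta; Theta beats Epsilon), so there is no Condorcet loser.

none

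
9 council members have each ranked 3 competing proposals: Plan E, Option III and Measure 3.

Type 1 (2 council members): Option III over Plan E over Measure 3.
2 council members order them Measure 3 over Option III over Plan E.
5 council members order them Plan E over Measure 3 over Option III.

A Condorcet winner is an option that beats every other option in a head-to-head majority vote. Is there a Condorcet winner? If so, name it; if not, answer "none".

Plan E

Pairwise majorities:
Plan E vs Option III: 5 to 4, Plan E.
Plan E vs Measure 3: Plan E preferred on 2+5 = 7 ballots; Plan E wins 7–2.
Option III vs Measure 3: 2 for Option III, 7 for Measure 3 — Measure 3 by 7–2.
Plan E beats each of Option III, Measure 3 — Plan E is the Condorcet winner.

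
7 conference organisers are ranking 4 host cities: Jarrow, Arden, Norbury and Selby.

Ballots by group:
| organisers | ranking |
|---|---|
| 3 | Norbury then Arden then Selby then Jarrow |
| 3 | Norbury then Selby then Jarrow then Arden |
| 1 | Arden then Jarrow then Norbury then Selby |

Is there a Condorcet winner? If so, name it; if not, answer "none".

Check each pair by majority over 7 ballots:
Jarrow vs Arden: Arden wins 4–3.
Jarrow vs Norbury: Norbury, 6–1.
Jarrow vs Selby: Selby wins 6–1.
Arden–Norbury: Norbury 6–1.
Arden–Selby: Arden 4–3.
Norbury vs Selby: Norbury wins 7–0.
Norbury wins every pairwise contest, so Norbury is the Condorcet winner.

Norbury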